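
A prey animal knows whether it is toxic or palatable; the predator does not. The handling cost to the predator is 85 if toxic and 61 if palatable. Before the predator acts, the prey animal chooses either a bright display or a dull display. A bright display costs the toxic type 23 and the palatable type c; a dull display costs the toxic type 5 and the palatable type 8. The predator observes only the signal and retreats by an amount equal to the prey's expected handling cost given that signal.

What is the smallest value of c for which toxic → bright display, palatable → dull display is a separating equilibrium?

Under separation: bright display → toxic (pays 85); dull display → palatable (pays 61).
Toxic: 85 − 23 = 62 ≥ 61 − 5 = 56. Holds regardless of c. ✓
Palatable: 61 − 8 ≥ 85 − c, so c ≥ 85 − 53 = 32.

32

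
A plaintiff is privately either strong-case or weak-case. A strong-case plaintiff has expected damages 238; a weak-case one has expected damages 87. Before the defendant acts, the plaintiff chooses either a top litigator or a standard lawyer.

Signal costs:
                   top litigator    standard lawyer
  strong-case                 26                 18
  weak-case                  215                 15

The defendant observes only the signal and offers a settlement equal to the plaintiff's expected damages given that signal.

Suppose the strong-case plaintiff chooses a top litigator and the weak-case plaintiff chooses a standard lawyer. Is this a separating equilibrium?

Yes

If types separate, top litigator earns payment 238 and standard lawyer earns 87.
Strong-case: top litigator gives 238 − 26 = 212; standard lawyer gives 87 − 18 = 69. No deviation. ✓
Weak-case: standard lawyer gives 87 − 15 = 72; top litigator gives 238 − 215 = 23. No deviation. ✓
Both incentive constraints hold.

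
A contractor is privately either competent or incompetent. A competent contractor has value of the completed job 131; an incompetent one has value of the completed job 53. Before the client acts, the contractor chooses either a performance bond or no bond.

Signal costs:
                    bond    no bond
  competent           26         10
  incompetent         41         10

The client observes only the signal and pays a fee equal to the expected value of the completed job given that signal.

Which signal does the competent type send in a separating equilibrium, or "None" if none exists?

None

Try competent → bond, incompetent → no bond:
  If types separate, bond earns payment 131 and no bond earns 53.
  Competent: bond gives 131 − 26 = 105; no bond gives 53 − 10 = 43. No deviation. ✓
  Incompetent: no bond gives 53 − 10 = 43; bond gives 131 − 41 = 90. Would deviate. ✗
Try competent → no bond, incompetent → bond:
  If types separate, no bond earns payment 131 and bond earns 53.
  Competent: no bond gives 131 − 10 = 121; bond gives 53 − 26 = 27. No deviation. ✓
  Incompetent: bond gives 53 − 41 = 12; no bond gives 131 − 10 = 121. Would deviate. ✗
Neither assignment is incentive-compatible.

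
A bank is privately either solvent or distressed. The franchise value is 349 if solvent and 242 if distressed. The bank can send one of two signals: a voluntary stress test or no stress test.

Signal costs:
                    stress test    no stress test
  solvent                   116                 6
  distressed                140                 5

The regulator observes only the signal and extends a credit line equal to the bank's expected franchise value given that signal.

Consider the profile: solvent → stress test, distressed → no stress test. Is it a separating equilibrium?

No

If types separate, stress test earns payment 349 and no stress test earns 242.
Solvent: stress test gives 349 − 116 = 233; no stress test gives 242 − 6 = 236. Would deviate. ✗
Distressed: no stress test gives 242 − 5 = 237; stress test gives 349 − 140 = 209. No deviation. ✓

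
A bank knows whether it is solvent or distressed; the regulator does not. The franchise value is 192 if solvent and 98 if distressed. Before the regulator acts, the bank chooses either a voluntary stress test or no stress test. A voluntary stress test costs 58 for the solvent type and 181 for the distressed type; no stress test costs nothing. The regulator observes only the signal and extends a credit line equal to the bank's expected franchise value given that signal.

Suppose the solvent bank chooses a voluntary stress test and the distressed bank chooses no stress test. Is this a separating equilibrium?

Yes

Under separation the regulator infers type exactly: stress test → solvent (pays 192), no stress test → distressed (pays 98).
Solvent: stress test gives 192 − 58 = 134; no stress test gives 98 − 0 = 98. No deviation. ✓
Distressed: no stress test gives 98 − 0 = 98; stress test gives 192 − 181 = 11. No deviation. ✓
Both incentive constraints hold.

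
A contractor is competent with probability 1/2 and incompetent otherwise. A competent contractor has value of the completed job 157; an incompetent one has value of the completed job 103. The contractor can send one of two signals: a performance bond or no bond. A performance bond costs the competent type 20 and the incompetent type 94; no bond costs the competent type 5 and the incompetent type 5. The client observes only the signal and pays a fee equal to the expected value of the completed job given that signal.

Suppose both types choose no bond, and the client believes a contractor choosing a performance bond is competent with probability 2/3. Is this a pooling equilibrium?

On the equilibrium path (no bond) the client holds the prior 1/2 and pays 1/2·157 + 1/2·103 = 130. Off-path (bond) belief 2/3 gives 2/3·157 + 1/3·103 = 139.
Competent: no bond gives 130 − 5 = 125; bond gives 139 − 20 = 119. Stays. ✓
Incompetent: no bond gives 130 − 5 = 125; bond gives 139 − 94 = 45. Stays. ✓
Beliefs are Bayes-consistent on-path and both types best-respond.

Yes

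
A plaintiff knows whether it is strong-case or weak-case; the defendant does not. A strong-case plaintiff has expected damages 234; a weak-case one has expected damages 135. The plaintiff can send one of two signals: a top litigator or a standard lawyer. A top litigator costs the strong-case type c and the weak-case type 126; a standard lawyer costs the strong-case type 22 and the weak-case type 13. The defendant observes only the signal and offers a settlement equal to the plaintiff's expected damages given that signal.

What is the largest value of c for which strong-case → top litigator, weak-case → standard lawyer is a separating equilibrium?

Under separation: top litigator → strong-case (pays 234); standard lawyer → weak-case (pays 135).
Weak-case: 135 − 13 = 122 ≥ 234 − 126 = 108. Holds regardless of c. ✓
Strong-case: 234 − c ≥ 135 − 22, so c ≤ 234 − 113 = 121.

121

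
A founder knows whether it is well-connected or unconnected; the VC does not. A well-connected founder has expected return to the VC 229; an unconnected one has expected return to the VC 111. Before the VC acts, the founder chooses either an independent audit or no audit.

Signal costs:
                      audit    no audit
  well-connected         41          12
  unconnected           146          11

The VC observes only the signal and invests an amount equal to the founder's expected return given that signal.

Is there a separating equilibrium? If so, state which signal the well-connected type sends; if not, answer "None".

Try well-connected → audit, unconnected → no audit:
  Under separation the VC infers type exactly: audit → well-connected (pays 229), no audit → unconnected (pays 111).
  Well-connected: audit gives 229 − 41 = 188; no audit gives 111 − 12 = 99. No deviation. ✓
  Unconnected: no audit gives 111 − 11 = 100; audit gives 229 − 146 = 83. No deviation. ✓
Both hold — the well-connected type sends audit.

audit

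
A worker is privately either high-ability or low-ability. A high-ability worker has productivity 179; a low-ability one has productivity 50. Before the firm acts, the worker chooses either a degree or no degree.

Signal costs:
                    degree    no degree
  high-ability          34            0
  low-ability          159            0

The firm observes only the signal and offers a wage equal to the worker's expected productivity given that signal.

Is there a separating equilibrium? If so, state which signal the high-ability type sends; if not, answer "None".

Try high-ability → degree, low-ability → no degree:
  If types separate, degree earns payment 179 and no degree earns 50.
  High-ability: degree gives 179 − 34 = 145; no degree gives 50 − 0 = 50. No deviation. ✓
  Low-ability: no degree gives 50 − 0 = 50; degree gives 179 − 159 = 20. No deviation. ✓
Both hold — the high-ability type sends degree.

degree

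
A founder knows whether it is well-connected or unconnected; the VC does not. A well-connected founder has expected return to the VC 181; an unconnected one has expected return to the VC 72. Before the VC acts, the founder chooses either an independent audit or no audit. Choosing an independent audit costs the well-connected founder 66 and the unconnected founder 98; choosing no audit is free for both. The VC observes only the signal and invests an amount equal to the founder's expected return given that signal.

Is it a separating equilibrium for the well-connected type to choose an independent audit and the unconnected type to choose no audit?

Under separation the VC infers type exactly: audit → well-connected (pays 181), no audit → unconnected (pays 72).
Well-connected: audit gives 181 − 66 = 115; no audit gives 72 − 0 = 72. No deviation. ✓
Unconnected: no audit gives 72 − 0 = 72; audit gives 181 − 98 = 83. Would deviate. ✗

No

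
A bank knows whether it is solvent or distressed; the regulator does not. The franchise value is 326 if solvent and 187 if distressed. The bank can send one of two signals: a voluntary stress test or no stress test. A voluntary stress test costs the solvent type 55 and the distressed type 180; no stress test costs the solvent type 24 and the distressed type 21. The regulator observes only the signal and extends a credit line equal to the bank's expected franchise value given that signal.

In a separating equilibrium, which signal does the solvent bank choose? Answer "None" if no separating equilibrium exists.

Try solvent → stress test, distressed → no stress test:
  If types separate, stress test earns payment 326 and no stress test earns 187.
  Solvent: stress test gives 326 − 55 = 271; no stress test gives 187 − 24 = 163. No deviation. ✓
  Distressed: no stress test gives 187 − 21 = 166; stress test gives 326 − 180 = 146. No deviation. ✓
Both hold — the solvent type sends stress test.

stress test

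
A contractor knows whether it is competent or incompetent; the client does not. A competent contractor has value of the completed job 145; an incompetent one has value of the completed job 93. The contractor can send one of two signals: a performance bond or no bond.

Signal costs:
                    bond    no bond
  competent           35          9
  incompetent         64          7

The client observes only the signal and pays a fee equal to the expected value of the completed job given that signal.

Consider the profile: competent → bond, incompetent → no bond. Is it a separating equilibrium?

If types separate, bond earns payment 145 and no bond earns 93.
Competent: bond gives 145 − 35 = 110; no bond gives 93 − 9 = 84. No deviation. ✓
Incompetent: no bond gives 93 − 7 = 86; bond gives 145 − 64 = 81. No deviation. ✓
Both incentive constraints hold.

Yes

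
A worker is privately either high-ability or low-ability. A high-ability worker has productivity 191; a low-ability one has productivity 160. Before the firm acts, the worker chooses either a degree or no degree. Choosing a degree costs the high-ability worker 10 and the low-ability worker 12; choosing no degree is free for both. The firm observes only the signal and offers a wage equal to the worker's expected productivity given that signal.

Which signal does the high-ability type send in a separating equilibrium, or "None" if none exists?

Try high-ability → degree, low-ability → no degree:
  Under separation the firm infers type exactly: degree → high-ability (pays 191), no degree → low-ability (pays 160).
  High-ability: degree gives 191 − 10 = 181; no degree gives 160 − 0 = 160. No deviation. ✓
  Low-ability: no degree gives 160 − 0 = 160; degree gives 191 − 12 = 179. Would deviate. ✗
Try high-ability → no degree, low-ability → degree:
  Under separation the firm infers type exactly: no degree → high-ability (pays 191), degree → low-ability (pays 160).
  High-ability: no degree gives 191 − 0 = 191; degree gives 160 − 10 = 150. No deviation. ✓
  Low-ability: degree gives 160 − 12 = 148; no degree gives 191 − 0 = 191. Would deviate. ✗
Neither assignment is incentive-compatible.

None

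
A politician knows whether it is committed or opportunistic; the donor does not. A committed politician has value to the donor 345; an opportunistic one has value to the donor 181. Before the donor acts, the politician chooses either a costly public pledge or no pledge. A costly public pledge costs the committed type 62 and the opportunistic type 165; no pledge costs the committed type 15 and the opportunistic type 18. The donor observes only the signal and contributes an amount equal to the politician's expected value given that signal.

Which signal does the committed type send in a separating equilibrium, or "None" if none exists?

None

Try committed → pledge, opportunistic → no pledge:
  Under separation the donor infers type exactly: pledge → committed (pays 345), no pledge → opportunistic (pays 181).
  Committed: pledge gives 345 − 62 = 283; no pledge gives 181 − 15 = 166. No deviation. ✓
  Opportunistic: no pledge gives 181 − 18 = 163; pledge gives 345 − 165 = 180. Would deviate. ✗
Try committed → no pledge, opportunistic → pledge:
  Under separation the donor infers type exactly: no pledge → committed (pays 345), pledge → opportunistic (pays 181).
  Committed: no pledge gives 345 − 15 = 330; pledge gives 181 − 62 = 119. No deviation. ✓
  Opportunistic: pledge gives 181 − 165 = 16; no pledge gives 345 − 18 = 327. Would deviate. ✗
Neither assignment is incentive-compatible.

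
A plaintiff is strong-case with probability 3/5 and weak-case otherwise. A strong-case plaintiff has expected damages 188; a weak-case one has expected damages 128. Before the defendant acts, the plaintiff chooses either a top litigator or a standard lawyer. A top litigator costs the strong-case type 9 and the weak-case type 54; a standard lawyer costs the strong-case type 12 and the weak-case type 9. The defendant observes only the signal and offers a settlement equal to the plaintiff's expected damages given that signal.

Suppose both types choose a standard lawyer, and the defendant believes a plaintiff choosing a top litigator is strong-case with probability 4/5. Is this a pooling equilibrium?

No

At the pooled signal (standard lawyer) the defendant holds the prior 3/5 and pays 3/5·188 + 2/5·128 = 164. Off-path (top litigator) belief 4/5 gives 4/5·188 + 1/5·128 = 176.
Strong-case: standard lawyer gives 164 − 12 = 152; top litigator gives 176 − 9 = 167. Deviates. ✗
Weak-case: standard lawyer gives 164 − 9 = 155; top litigator gives 176 − 54 = 122. Stays. ✓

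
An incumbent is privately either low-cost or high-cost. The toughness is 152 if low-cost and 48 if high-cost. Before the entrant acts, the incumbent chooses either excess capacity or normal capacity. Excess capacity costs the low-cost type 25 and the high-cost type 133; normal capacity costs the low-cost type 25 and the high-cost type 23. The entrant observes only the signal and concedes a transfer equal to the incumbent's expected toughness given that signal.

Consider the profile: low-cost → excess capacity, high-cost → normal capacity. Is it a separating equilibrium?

Yes

If types separate, excess capacity earns payment 152 and normal capacity earns 48.
Low-cost: excess capacity gives 152 − 25 = 127; normal capacity gives 48 − 25 = 23. No deviation. ✓
High-cost: normal capacity gives 48 − 23 = 25; excess capacity gives 152 − 133 = 19. No deviation. ✓
Both incentive constraints hold.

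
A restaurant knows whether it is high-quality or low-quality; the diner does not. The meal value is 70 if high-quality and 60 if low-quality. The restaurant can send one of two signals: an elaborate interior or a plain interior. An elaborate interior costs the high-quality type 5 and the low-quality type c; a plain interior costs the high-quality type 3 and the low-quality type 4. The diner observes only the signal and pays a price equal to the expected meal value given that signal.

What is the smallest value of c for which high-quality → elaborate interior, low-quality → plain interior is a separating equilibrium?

14

Under separation: elaborate interior → high-quality (pays 70); plain interior → low-quality (pays 60).
High-quality: 70 − 5 = 65 ≥ 60 − 3 = 57. Holds regardless of c. ✓
Low-quality: 60 − 4 ≥ 70 − c, so c ≥ 70 − 56 = 14.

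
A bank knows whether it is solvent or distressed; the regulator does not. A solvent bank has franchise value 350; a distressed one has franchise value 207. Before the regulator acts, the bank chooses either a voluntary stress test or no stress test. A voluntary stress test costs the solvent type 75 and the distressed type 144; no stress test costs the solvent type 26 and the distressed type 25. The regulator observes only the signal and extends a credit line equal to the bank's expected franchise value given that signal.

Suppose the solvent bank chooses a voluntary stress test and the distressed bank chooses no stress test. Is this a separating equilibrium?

No

If types separate, stress test earns payment 350 and no stress test earns 207.
Solvent: stress test gives 350 − 75 = 275; no stress test gives 207 − 26 = 181. No deviation. ✓
Distressed: no stress test gives 207 − 25 = 182; stress test gives 350 − 144 = 206. Would deviate. ✗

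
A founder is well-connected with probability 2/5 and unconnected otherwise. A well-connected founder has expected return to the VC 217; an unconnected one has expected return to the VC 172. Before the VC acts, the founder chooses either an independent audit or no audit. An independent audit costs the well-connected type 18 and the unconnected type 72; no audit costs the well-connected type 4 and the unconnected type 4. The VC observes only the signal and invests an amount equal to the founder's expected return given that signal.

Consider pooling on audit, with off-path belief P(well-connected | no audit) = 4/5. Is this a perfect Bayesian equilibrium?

At the pooled signal (audit) the VC holds the prior 2/5 and pays 2/5·217 + 3/5·172 = 190. Off-path (no audit) belief 4/5 gives 4/5·217 + 1/5·172 = 208.
Well-connected: audit gives 190 − 18 = 172; no audit gives 208 − 4 = 204. Deviates. ✗
Unconnected: audit gives 190 − 72 = 118; no audit gives 208 − 4 = 204. Deviates. ✗

No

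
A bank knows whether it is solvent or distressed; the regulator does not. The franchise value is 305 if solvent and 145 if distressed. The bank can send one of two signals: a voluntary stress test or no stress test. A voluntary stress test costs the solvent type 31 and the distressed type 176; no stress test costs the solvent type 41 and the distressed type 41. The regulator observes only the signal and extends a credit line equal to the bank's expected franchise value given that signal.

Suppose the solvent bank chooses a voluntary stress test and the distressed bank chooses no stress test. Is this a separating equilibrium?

No

Under separation the regulator infers type exactly: stress test → solvent (pays 305), no stress test → distressed (pays 145).
Solvent: stress test gives 305 − 31 = 274; no stress test gives 145 − 41 = 104. No deviation. ✓
Distressed: no stress test gives 145 − 41 = 104; stress test gives 305 − 176 = 129. Would deviate. ✗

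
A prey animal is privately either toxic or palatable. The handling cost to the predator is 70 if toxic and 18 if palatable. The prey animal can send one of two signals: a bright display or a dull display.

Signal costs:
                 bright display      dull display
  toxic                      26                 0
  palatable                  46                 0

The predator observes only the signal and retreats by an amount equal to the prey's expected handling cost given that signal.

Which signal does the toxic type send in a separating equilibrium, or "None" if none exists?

Try toxic → bright display, palatable → dull display:
  Under separation the predator infers type exactly: bright display → toxic (pays 70), dull display → palatable (pays 18).
  Toxic: bright display gives 70 − 26 = 44; dull display gives 18 − 0 = 18. No deviation. ✓
  Palatable: dull display gives 18 − 0 = 18; bright display gives 70 − 46 = 24. Would deviate. ✗
Try toxic → dull display, palatable → bright display:
  Under separation the predator infers type exactly: dull display → toxic (pays 70), bright display → palatable (pays 18).
  Toxic: dull display gives 70 − 0 = 70; bright display gives 18 − 26 = -8. No deviation. ✓
  Palatable: bright display gives 18 − 46 = -28; dull display gives 70 − 0 = 70. Would deviate. ✗
Neither assignment is incentive-compatible.

None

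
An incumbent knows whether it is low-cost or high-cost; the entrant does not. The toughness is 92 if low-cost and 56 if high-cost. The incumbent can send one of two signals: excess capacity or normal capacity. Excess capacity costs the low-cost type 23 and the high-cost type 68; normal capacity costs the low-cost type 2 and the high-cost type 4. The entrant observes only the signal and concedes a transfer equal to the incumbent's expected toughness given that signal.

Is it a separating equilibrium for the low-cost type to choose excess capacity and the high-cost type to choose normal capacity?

If types separate, excess capacity earns payment 92 and normal capacity earns 56.
Low-cost: excess capacity gives 92 − 23 = 69; normal capacity gives 56 − 2 = 54. No deviation. ✓
High-cost: normal capacity gives 56 − 4 = 52; excess capacity gives 92 − 68 = 24. No deviation. ✓
Neither type gains from mimicking the other.

Yes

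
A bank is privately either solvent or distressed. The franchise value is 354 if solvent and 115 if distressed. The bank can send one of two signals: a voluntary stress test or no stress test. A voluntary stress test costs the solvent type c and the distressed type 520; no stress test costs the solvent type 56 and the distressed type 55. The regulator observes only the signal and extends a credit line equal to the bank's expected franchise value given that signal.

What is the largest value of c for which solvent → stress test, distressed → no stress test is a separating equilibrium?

Under separation: stress test → solvent (pays 354); no stress test → distressed (pays 115).
Distressed: 115 − 55 = 60 ≥ 354 − 520 = -166. Holds regardless of c. ✓
Solvent: 354 − c ≥ 115 − 56, so c ≤ 354 − 59 = 295.

295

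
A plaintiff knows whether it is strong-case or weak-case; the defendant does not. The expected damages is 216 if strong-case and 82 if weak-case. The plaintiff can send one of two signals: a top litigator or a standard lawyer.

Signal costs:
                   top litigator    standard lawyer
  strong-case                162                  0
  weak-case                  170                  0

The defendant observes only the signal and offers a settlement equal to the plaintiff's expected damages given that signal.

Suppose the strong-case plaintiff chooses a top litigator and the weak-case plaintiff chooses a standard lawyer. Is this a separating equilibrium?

If types separate, top litigator earns payment 216 and standard lawyer earns 82.
Strong-case: top litigator gives 216 − 162 = 54; standard lawyer gives 82 − 0 = 82. Would deviate. ✗
Weak-case: standard lawyer gives 82 − 0 = 82; top litigator gives 216 − 170 = 46. No deviation. ✓

No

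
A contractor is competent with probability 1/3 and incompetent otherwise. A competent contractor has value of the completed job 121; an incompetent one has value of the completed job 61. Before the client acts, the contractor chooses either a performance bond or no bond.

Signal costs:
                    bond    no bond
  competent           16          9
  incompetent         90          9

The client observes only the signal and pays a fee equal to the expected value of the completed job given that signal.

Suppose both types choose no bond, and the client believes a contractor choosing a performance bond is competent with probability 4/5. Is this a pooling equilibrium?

No

On the equilibrium path (no bond) the client holds the prior 1/3 and pays 1/3·121 + 2/3·61 = 81. Off-path (bond) belief 4/5 gives 4/5·121 + 1/5·61 = 109.
Competent: no bond gives 81 − 9 = 72; bond gives 109 − 16 = 93. Deviates. ✗
Incompetent: no bond gives 81 − 9 = 72; bond gives 109 − 90 = 19. Stays. ✓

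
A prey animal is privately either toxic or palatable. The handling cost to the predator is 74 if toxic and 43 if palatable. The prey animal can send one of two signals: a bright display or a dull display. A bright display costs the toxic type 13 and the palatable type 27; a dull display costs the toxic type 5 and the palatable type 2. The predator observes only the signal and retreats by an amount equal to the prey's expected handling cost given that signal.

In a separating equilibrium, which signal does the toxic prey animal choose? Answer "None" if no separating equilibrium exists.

None

Try toxic → bright display, palatable → dull display:
  Under separation the predator infers type exactly: bright display → toxic (pays 74), dull display → palatable (pays 43).
  Toxic: bright display gives 74 − 13 = 61; dull display gives 43 − 5 = 38. No deviation. ✓
  Palatable: dull display gives 43 − 2 = 41; bright display gives 74 − 27 = 47. Would deviate. ✗
Try toxic → dull display, palatable → bright display:
  Under separation the predator infers type exactly: dull display → toxic (pays 74), bright display → palatable (pays 43).
  Toxic: dull display gives 74 − 5 = 69; bright display gives 43 − 13 = 30. No deviation. ✓
  Palatable: bright display gives 43 − 27 = 16; dull display gives 74 − 2 = 72. Would deviate. ✗
Neither assignment is incentive-compatible.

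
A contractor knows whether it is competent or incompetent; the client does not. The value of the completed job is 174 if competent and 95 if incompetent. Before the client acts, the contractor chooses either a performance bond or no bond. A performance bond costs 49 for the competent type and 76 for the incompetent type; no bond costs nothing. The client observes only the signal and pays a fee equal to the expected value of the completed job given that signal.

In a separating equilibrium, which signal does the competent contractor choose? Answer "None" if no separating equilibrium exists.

None

Try competent → bond, incompetent → no bond:
  Under separation the client infers type exactly: bond → competent (pays 174), no bond → incompetent (pays 95).
  Competent: bond gives 174 − 49 = 125; no bond gives 95 − 0 = 95. No deviation. ✓
  Incompetent: no bond gives 95 − 0 = 95; bond gives 174 − 76 = 98. Would deviate. ✗
Try competent → no bond, incompetent → bond:
  Under separation the client infers type exactly: no bond → competent (pays 174), bond → incompetent (pays 95).
  Competent: no bond gives 174 − 0 = 174; bond gives 95 − 49 = 46. No deviation. ✓
  Incompetent: bond gives 95 − 76 = 19; no bond gives 174 − 0 = 174. Would deviate. ✗
Neither assignment is incentive-compatible.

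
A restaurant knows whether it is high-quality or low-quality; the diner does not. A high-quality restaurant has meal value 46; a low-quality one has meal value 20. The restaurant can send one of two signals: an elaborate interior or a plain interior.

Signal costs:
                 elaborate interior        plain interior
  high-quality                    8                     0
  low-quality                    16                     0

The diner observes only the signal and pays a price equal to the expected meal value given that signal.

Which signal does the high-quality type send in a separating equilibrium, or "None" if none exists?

None

Try high-quality → elaborate interior, low-quality → plain interior:
  Under separation the diner infers type exactly: elaborate interior → high-quality (pays 46), plain interior → low-quality (pays 20).
  High-quality: elaborate interior gives 46 − 8 = 38; plain interior gives 20 − 0 = 20. No deviation. ✓
  Low-quality: plain interior gives 20 − 0 = 20; elaborate interior gives 46 − 16 = 30. Would deviate. ✗
Try high-quality → plain interior, low-quality → elaborate interior:
  Under separation the diner infers type exactly: plain interior → high-quality (pays 46), elaborate interior → low-quality (pays 20).
  High-quality: plain interior gives 46 − 0 = 46; elaborate interior gives 20 − 8 = 12. No deviation. ✓
  Low-quality: elaborate interior gives 20 − 16 = 4; plain interior gives 46 − 0 = 46. Would deviate. ✗
Neither assignment is incentive-compatible.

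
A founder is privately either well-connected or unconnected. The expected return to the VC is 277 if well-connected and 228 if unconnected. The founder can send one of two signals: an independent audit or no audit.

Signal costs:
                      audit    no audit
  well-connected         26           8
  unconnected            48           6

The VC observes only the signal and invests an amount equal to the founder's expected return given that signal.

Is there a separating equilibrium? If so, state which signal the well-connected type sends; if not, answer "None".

None

Try well-connected → audit, unconnected → no audit:
  If types separate, audit earns payment 277 and no audit earns 228.
  Well-connected: audit gives 277 − 26 = 251; no audit gives 228 − 8 = 220. No deviation. ✓
  Unconnected: no audit gives 228 − 6 = 222; audit gives 277 − 48 = 229. Would deviate. ✗
Try well-connected → no audit, unconnected → audit:
  If types separate, no audit earns payment 277 and audit earns 228.
  Well-connected: no audit gives 277 − 8 = 269; audit gives 228 − 26 = 202. No deviation. ✓
  Unconnected: audit gives 228 − 48 = 180; no audit gives 277 − 6 = 271. Would deviate. ✗
Neither assignment is incentive-compatible.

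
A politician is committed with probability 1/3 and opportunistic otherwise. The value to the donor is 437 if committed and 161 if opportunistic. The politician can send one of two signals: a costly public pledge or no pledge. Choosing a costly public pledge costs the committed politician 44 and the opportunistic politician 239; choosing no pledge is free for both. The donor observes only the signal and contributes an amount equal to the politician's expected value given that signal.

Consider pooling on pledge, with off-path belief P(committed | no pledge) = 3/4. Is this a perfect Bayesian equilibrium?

No

At the pooled signal (pledge) the donor holds the prior 1/3 and pays 1/3·437 + 2/3·161 = 253. Off-path (no pledge) belief 3/4 gives 3/4·437 + 1/4·161 = 368.
Committed: pledge gives 253 − 44 = 209; no pledge gives 368 − 0 = 368. Deviates. ✗
Opportunistic: pledge gives 253 − 239 = 14; no pledge gives 368 − 0 = 368. Deviates. ✗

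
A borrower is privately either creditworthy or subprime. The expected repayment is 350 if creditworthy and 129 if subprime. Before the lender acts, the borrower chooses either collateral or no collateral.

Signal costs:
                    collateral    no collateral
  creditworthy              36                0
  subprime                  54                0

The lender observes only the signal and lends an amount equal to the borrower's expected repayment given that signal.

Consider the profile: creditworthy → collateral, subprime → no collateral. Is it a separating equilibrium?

No

If types separate, collateral earns payment 350 and no collateral earns 129.
Creditworthy: collateral gives 350 − 36 = 314; no collateral gives 129 − 0 = 129. No deviation. ✓
Subprime: no collateral gives 129 − 0 = 129; collateral gives 350 − 54 = 296. Would deviate. ✗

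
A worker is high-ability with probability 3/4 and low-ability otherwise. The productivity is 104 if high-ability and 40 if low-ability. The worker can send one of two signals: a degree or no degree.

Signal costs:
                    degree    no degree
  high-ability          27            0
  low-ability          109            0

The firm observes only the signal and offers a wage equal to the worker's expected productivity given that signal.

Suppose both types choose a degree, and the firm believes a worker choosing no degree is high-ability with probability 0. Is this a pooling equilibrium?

No

At the pooled signal (degree) the firm holds the prior 3/4 and pays 3/4·104 + 1/4·40 = 88. Off-path (no degree) belief 0 gives 0·104 + 1·40 = 40.
High-ability: degree gives 88 − 27 = 61; no degree gives 40 − 0 = 40. Stays. ✓
Low-ability: degree gives 88 − 109 = -21; no degree gives 40 − 0 = 40. Deviates. ✗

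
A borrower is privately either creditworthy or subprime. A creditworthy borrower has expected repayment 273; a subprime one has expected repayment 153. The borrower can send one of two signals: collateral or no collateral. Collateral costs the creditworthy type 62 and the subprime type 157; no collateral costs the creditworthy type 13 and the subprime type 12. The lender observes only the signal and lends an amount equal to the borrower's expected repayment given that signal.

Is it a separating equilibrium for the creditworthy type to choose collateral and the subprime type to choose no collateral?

Under separation the lender infers type exactly: collateral → creditworthy (pays 273), no collateral → subprime (pays 153).
Creditworthy: collateral gives 273 − 62 = 211; no collateral gives 153 − 13 = 140. No deviation. ✓
Subprime: no collateral gives 153 − 12 = 141; collateral gives 273 − 157 = 116. No deviation. ✓
Neither type gains from mimicking the other.

Yes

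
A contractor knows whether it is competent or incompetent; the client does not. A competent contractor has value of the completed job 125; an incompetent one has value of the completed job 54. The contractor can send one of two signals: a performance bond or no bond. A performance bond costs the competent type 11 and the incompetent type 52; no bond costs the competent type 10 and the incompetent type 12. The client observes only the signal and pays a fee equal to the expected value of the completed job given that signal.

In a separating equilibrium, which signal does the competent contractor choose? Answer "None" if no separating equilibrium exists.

None

Try competent → bond, incompetent → no bond:
  Under separation the client infers type exactly: bond → competent (pays 125), no bond → incompetent (pays 54).
  Competent: bond gives 125 − 11 = 114; no bond gives 54 − 10 = 44. No deviation. ✓
  Incompetent: no bond gives 54 − 12 = 42; bond gives 125 − 52 = 73. Would deviate. ✗
Try competent → no bond, incompetent → bond:
  Under separation the client infers type exactly: no bond → competent (pays 125), bond → incompetent (pays 54).
  Competent: no bond gives 125 − 10 = 115; bond gives 54 − 11 = 43. No deviation. ✓
  Incompetent: bond gives 54 − 52 = 2; no bond gives 125 − 12 = 113. Would deviate. ✗
Neither assignment is incentive-compatible.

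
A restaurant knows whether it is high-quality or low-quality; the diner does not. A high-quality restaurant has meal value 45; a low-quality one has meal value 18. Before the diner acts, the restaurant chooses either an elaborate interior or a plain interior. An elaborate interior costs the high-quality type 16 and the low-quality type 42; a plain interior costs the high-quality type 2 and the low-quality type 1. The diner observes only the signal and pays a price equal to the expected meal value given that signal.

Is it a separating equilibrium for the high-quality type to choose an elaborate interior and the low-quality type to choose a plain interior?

If types separate, elaborate interior earns payment 45 and plain interior earns 18.
High-quality: elaborate interior gives 45 − 16 = 29; plain interior gives 18 − 2 = 16. No deviation. ✓
Low-quality: plain interior gives 18 − 1 = 17; elaborate interior gives 45 − 42 = 3. No deviation. ✓
Neither type gains from mimicking the other.

Yes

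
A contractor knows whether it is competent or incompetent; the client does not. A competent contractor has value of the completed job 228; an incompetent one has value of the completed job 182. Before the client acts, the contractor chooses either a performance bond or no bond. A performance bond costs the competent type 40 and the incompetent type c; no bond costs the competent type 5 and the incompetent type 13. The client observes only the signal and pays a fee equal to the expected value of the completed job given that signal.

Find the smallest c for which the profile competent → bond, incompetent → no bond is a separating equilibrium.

Under separation: bond → competent (pays 228); no bond → incompetent (pays 182).
Competent: 228 − 40 = 188 ≥ 182 − 5 = 177. Holds regardless of c. ✓
Incompetent: 182 − 13 ≥ 228 − c, so c ≥ 228 − 169 = 59.

59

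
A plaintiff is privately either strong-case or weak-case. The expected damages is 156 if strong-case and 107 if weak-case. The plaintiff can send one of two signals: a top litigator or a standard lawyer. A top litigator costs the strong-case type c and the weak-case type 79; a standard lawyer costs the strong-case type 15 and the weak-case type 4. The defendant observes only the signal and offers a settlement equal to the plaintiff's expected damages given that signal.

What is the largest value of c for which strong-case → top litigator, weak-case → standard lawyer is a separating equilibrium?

64

Under separation: top litigator → strong-case (pays 156); standard lawyer → weak-case (pays 107).
Weak-case: 107 − 4 = 103 ≥ 156 − 79 = 77. Holds regardless of c. ✓
Strong-case: 156 − c ≥ 107 − 15, so c ≤ 156 − 92 = 64.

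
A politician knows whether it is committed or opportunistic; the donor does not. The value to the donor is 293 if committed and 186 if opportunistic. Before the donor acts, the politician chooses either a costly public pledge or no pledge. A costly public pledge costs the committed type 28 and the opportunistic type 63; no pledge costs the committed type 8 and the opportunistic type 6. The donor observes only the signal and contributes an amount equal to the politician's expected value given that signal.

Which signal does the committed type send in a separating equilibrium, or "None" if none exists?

Try committed → pledge, opportunistic → no pledge:
  If types separate, pledge earns payment 293 and no pledge earns 186.
  Committed: pledge gives 293 − 28 = 265; no pledge gives 186 − 8 = 178. No deviation. ✓
  Opportunistic: no pledge gives 186 − 6 = 180; pledge gives 293 − 63 = 230. Would deviate. ✗
Try committed → no pledge, opportunistic → pledge:
  If types separate, no pledge earns payment 293 and pledge earns 186.
  Committed: no pledge gives 293 − 8 = 285; pledge gives 186 − 28 = 158. No deviation. ✓
  Opportunistic: pledge gives 186 − 63 = 123; no pledge gives 293 − 6 = 287. Would deviate. ✗
Neither assignment is incentive-compatible.

None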